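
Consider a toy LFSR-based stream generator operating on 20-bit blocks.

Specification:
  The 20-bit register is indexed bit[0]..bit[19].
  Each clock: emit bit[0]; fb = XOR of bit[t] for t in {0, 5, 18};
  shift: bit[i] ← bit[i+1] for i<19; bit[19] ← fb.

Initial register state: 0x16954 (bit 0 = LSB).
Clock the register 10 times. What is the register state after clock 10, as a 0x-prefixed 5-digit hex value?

0x8185A

reg_0 = 0x16954
clock 1: out=0, reg = 0x0B4AA
clock 2: out=0, reg = 0x85A55
clock 3: out=1, reg = 0xC2D2A
clock 4: out=0, reg = 0x61695
clock 5: out=1, reg = 0x30B4A
clock 6: out=0, reg = 0x185A5
clock 7: out=1, reg = 0x0C2D2
clock 8: out=0, reg = 0x06169
clock 9: out=1, reg = 0x030B4
clock 10: out=0, reg = 0x8185A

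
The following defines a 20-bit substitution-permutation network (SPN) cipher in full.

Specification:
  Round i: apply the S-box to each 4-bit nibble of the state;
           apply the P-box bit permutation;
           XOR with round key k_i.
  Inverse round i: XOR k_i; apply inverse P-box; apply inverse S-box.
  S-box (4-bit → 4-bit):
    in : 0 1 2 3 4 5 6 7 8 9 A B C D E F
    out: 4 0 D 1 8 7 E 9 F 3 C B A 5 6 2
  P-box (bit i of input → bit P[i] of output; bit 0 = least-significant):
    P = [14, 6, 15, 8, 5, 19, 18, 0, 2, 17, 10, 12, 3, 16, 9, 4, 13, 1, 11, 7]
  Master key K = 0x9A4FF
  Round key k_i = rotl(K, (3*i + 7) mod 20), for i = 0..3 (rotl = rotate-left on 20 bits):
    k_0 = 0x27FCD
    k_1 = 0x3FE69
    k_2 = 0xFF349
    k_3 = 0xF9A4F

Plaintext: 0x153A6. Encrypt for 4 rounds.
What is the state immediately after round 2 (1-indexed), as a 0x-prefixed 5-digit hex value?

s_0 = plaintext = 0x153A6
s_1 = Round(s_0, k_0) = 0x7FC80
s_2 = Round(s_1, k_1) = 0xC4EC8
s_3 = Round(s_2, k_2) = 0x5369A
s_4 = Round(s_3, k_3) = 0x52765

0xC4EC8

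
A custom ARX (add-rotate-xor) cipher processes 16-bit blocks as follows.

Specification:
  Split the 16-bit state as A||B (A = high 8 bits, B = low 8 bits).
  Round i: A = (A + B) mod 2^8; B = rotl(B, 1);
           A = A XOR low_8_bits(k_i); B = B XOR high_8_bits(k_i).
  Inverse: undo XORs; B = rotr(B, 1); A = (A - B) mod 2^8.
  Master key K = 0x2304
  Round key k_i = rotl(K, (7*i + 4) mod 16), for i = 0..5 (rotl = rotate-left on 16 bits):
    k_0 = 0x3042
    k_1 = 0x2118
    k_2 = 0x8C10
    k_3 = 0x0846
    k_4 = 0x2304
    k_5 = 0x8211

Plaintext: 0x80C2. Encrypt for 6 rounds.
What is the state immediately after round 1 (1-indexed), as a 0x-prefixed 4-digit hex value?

s_0 = plaintext = 0x80C2
s_1 = Round(s_0, k_0) = 0x00B5
s_2 = Round(s_1, k_1) = 0xAD4A
s_3 = Round(s_2, k_2) = 0xE718
s_4 = Round(s_3, k_3) = 0xB938
s_5 = Round(s_4, k_4) = 0xF553
s_6 = Round(s_5, k_5) = 0x5924

0x00B5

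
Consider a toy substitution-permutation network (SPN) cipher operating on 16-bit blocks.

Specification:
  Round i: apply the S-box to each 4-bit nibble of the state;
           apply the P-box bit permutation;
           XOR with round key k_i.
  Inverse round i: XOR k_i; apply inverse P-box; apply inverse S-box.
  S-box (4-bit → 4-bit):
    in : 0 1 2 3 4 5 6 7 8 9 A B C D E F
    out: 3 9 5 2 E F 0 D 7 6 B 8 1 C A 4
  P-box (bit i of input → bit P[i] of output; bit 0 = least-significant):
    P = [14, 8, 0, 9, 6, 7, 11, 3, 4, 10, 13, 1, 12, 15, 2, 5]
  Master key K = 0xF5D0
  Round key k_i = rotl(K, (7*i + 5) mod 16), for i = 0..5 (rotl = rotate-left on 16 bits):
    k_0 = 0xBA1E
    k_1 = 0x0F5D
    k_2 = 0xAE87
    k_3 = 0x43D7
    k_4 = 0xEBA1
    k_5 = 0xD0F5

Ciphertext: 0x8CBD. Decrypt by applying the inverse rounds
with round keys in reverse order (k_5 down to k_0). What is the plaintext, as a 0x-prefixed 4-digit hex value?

s_0 = ciphertext = 0x8CBD
s_1 = InvRound(s_0, k_5) = 0xC37C
s_2 = InvRound(s_1, k_4) = 0xF25F
s_3 = InvRound(s_2, k_3) = 0x0FE3
s_4 = InvRound(s_3, k_2) = 0x4FC3
s_5 = InvRound(s_4, k_1) = 0xF1EC
s_6 = InvRound(s_5, k_0) = 0xB18A

0xB18A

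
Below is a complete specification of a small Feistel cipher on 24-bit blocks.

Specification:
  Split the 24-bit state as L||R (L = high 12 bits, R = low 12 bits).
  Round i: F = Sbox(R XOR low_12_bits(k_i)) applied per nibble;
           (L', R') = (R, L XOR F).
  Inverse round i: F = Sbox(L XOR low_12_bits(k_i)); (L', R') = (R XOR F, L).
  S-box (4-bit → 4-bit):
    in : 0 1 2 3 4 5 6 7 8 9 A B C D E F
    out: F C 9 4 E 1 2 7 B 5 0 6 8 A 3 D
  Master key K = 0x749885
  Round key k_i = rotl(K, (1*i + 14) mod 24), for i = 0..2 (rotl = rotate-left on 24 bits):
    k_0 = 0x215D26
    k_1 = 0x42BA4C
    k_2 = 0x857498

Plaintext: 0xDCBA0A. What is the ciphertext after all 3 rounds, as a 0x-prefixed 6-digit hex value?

0x5C764E

s_0 = plaintext = 0xDCBA0A
s_1 = Round(s_0, k_0) = 0xA0AA53
s_2 = Round(s_1, k_1) = 0xA535C7
s_3 = Round(s_2, k_2) = 0x5C764E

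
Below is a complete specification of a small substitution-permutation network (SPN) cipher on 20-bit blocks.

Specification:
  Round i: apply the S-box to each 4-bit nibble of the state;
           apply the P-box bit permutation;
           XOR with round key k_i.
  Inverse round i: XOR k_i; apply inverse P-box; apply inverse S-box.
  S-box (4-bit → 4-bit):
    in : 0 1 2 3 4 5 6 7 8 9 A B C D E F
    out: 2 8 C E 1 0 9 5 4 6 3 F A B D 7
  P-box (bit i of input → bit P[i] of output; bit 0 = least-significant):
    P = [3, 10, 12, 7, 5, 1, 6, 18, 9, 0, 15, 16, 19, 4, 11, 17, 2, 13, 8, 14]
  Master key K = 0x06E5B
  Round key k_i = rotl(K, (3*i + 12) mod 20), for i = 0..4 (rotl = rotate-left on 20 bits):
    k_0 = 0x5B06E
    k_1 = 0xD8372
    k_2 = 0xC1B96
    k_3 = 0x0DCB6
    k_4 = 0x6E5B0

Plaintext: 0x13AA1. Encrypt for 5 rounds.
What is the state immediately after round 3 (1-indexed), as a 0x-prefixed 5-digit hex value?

s_0 = plaintext = 0x13AA1
s_1 = Round(s_0, k_0) = 0x7FADD
s_2 = Round(s_1, k_1) = 0x18CCD
s_3 = Round(s_2, k_2) = 0x9571D
s_4 = Round(s_3, k_3) = 0x47B3E
s_5 = Round(s_4, k_4) = 0xB7F7F

0x9571D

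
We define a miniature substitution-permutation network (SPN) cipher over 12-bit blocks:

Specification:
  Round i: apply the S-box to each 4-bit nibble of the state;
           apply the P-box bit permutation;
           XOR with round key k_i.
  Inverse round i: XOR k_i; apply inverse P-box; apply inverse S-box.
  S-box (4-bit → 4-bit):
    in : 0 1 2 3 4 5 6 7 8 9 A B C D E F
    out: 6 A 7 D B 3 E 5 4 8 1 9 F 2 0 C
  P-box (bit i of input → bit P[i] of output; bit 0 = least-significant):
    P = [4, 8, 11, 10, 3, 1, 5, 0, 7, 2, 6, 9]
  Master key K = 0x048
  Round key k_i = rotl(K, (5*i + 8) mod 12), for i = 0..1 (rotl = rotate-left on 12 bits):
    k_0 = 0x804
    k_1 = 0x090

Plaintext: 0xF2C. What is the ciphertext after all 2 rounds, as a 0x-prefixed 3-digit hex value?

s_0 = plaintext = 0xF2C
s_1 = Round(s_0, k_0) = 0x77E
s_2 = Round(s_1, k_1) = 0x078

0x078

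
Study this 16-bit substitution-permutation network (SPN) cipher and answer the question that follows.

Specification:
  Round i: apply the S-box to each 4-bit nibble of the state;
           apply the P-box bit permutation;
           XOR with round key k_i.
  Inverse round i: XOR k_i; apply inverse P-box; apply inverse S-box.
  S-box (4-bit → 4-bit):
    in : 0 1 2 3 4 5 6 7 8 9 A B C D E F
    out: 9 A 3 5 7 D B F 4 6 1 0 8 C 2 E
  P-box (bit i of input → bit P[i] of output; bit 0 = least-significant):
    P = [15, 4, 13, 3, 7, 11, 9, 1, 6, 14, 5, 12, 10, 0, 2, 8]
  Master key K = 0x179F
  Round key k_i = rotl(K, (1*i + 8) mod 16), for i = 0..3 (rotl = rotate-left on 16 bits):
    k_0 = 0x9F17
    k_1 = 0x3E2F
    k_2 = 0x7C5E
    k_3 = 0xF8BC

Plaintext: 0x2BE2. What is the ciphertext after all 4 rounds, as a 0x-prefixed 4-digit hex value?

s_0 = plaintext = 0x2BE2
s_1 = Round(s_0, k_0) = 0x1306
s_2 = Round(s_1, k_1) = 0xBFD4
s_3 = Round(s_2, k_2) = 0x8E6C
s_4 = Round(s_3, k_3) = 0xB032

0xB032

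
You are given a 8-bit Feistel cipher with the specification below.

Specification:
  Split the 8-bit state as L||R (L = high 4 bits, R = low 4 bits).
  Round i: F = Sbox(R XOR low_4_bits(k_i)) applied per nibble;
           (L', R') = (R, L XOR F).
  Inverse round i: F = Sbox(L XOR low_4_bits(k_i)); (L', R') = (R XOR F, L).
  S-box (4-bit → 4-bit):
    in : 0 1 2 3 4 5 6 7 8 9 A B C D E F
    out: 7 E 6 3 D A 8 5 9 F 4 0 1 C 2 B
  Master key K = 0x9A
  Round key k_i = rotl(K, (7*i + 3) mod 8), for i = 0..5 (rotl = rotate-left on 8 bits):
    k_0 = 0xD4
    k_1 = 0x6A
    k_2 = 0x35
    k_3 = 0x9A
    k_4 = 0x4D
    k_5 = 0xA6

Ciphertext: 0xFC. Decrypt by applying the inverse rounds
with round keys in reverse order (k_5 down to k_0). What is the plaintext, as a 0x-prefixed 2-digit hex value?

s_0 = ciphertext = 0xFC
s_1 = InvRound(s_0, k_5) = 0x3F
s_2 = InvRound(s_1, k_4) = 0xD3
s_3 = InvRound(s_2, k_3) = 0x6D
s_4 = InvRound(s_3, k_2) = 0xE6
s_5 = InvRound(s_4, k_1) = 0xBE
s_6 = InvRound(s_5, k_0) = 0x5B

0x5B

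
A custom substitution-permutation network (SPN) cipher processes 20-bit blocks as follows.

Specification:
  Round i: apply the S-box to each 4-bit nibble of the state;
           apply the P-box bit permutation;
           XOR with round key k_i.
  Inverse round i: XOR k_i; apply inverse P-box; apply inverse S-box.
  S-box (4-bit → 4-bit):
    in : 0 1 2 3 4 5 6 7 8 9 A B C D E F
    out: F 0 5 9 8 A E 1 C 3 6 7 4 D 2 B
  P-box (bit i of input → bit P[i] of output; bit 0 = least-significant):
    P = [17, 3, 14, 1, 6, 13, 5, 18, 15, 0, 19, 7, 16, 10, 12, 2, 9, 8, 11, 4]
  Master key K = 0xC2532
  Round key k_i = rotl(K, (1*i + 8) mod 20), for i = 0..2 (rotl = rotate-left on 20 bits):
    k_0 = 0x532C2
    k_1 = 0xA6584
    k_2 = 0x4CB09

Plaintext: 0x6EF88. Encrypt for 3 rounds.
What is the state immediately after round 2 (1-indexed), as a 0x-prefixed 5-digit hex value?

0xBE141

s_0 = plaintext = 0x6EF88
s_1 = Round(s_0, k_0) = 0x1FF71
s_2 = Round(s_1, k_1) = 0xBE141
s_3 = Round(s_2, k_2) = 0x0C409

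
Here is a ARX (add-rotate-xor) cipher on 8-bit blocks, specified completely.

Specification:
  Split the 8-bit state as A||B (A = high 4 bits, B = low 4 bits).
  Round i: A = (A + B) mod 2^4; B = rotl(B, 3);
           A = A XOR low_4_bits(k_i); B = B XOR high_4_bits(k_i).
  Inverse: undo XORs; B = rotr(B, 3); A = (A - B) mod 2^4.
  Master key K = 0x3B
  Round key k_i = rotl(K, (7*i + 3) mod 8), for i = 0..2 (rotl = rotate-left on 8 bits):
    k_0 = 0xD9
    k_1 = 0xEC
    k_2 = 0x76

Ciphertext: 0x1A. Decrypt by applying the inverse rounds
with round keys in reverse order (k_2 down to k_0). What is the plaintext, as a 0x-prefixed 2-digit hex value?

0x1E

s_0 = ciphertext = 0x1A
s_1 = InvRound(s_0, k_2) = 0xCB
s_2 = InvRound(s_1, k_1) = 0x6A
s_3 = InvRound(s_2, k_0) = 0x1E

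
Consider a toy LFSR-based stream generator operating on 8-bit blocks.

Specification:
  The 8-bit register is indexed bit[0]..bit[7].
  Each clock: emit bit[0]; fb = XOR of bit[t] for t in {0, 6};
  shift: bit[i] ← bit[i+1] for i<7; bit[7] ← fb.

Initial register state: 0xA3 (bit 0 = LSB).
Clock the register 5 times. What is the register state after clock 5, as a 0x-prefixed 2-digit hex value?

0xAD

reg_0 = 0xA3
clock 1: out=1, reg = 0xD1
clock 2: out=1, reg = 0x68
clock 3: out=0, reg = 0xB4
clock 4: out=0, reg = 0x5A
clock 5: out=0, reg = 0xAD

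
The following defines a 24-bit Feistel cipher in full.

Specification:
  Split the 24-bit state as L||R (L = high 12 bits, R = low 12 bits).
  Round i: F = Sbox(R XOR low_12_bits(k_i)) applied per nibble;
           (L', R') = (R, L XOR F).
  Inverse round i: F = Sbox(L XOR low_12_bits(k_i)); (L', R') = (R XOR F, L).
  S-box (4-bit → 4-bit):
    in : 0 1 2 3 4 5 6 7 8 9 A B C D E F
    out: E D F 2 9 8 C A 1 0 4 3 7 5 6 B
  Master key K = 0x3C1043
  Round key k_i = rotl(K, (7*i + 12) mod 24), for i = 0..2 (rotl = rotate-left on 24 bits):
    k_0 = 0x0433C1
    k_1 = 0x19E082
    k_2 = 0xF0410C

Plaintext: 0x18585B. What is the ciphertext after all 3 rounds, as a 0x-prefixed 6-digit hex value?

s_0 = plaintext = 0x18585B
s_1 = Round(s_0, k_0) = 0x85B281
s_2 = Round(s_1, k_1) = 0x2817B9
s_3 = Round(s_2, k_2) = 0x7B9EB9

0x7B9EB9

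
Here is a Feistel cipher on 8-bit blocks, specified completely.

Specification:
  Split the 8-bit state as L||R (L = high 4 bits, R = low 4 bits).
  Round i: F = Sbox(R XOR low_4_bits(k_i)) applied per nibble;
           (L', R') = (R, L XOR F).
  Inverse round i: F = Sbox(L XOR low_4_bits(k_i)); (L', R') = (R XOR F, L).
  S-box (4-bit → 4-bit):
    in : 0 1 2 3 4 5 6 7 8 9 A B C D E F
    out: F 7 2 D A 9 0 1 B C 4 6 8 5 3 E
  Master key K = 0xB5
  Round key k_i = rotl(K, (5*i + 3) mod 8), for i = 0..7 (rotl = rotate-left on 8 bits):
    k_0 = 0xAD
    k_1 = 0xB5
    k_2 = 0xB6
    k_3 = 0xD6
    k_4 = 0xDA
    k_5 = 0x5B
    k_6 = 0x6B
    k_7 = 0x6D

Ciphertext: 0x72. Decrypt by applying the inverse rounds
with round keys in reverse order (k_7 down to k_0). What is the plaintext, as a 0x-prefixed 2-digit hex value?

0x54

s_0 = ciphertext = 0x72
s_1 = InvRound(s_0, k_7) = 0x67
s_2 = InvRound(s_1, k_6) = 0x26
s_3 = InvRound(s_2, k_5) = 0xA2
s_4 = InvRound(s_3, k_4) = 0xDA
s_5 = InvRound(s_4, k_3) = 0xCD
s_6 = InvRound(s_5, k_2) = 0x9C
s_7 = InvRound(s_6, k_1) = 0x49
s_8 = InvRound(s_7, k_0) = 0x54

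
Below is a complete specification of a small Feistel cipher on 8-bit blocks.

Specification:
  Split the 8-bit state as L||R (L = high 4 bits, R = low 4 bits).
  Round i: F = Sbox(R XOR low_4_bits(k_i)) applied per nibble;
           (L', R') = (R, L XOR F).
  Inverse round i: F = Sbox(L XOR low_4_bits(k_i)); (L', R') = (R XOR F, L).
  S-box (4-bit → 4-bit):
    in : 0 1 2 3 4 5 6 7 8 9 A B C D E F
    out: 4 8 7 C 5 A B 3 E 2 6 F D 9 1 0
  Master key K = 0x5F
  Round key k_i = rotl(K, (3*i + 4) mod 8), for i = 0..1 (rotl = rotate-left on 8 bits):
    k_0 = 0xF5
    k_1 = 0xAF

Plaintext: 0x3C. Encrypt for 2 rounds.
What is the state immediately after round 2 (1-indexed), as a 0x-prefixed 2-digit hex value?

s_0 = plaintext = 0x3C
s_1 = Round(s_0, k_0) = 0xC1
s_2 = Round(s_1, k_1) = 0x1D

0x1D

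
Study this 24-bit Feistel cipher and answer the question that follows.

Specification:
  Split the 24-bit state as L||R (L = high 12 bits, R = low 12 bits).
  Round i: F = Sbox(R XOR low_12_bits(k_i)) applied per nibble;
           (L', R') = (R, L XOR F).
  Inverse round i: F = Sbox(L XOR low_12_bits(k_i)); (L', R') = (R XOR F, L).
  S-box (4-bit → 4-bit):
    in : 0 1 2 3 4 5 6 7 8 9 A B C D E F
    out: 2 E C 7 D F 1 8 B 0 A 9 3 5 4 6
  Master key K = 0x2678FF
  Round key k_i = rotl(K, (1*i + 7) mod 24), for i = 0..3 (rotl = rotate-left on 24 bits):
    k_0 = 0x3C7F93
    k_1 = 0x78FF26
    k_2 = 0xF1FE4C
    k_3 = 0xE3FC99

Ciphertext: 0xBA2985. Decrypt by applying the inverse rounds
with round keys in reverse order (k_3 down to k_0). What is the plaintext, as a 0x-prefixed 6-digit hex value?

0x184D1D

s_0 = ciphertext = 0xBA2985
s_1 = InvRound(s_0, k_3) = 0x1FCBA2
s_2 = InvRound(s_1, k_2) = 0xD301FC
s_3 = InvRound(s_2, k_1) = 0xD1DD30
s_4 = InvRound(s_3, k_0) = 0x184D1D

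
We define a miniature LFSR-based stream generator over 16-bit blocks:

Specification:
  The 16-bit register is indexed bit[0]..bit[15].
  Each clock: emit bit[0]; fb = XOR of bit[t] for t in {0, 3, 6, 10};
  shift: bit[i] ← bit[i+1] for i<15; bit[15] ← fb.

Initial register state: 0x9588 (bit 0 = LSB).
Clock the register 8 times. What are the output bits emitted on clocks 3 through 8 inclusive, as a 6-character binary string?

reg_0 = 0x9588
clock 1: out=0, reg = 0x4AC4
clock 2: out=0, reg = 0xA562
clock 3: out=0, reg = 0x52B1
clock 4: out=1, reg = 0xA958
clock 5: out=0, reg = 0x54AC
clock 6: out=0, reg = 0x2A56
clock 7: out=0, reg = 0x952B
clock 8: out=1, reg = 0xCA95

010001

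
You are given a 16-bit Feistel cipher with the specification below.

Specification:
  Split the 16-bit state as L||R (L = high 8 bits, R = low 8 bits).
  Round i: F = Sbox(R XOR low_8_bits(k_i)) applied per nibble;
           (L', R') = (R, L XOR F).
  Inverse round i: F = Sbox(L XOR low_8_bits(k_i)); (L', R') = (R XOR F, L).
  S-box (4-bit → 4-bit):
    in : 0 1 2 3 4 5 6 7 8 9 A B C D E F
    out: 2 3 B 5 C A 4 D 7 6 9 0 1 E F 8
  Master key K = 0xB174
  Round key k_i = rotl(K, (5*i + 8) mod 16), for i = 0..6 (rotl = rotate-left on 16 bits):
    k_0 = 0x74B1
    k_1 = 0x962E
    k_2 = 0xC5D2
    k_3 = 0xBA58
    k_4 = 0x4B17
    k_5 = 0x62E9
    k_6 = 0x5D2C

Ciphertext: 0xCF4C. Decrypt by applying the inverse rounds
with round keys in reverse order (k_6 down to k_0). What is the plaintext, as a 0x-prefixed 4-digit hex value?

s_0 = ciphertext = 0xCF4C
s_1 = InvRound(s_0, k_6) = 0xB9CF
s_2 = InvRound(s_1, k_5) = 0x6DB9
s_3 = InvRound(s_2, k_4) = 0x606D
s_4 = InvRound(s_3, k_3) = 0x3A60
s_5 = InvRound(s_4, k_2) = 0x973A
s_6 = InvRound(s_5, k_1) = 0x3C97
s_7 = InvRound(s_6, k_0) = 0xE93C

0xE93C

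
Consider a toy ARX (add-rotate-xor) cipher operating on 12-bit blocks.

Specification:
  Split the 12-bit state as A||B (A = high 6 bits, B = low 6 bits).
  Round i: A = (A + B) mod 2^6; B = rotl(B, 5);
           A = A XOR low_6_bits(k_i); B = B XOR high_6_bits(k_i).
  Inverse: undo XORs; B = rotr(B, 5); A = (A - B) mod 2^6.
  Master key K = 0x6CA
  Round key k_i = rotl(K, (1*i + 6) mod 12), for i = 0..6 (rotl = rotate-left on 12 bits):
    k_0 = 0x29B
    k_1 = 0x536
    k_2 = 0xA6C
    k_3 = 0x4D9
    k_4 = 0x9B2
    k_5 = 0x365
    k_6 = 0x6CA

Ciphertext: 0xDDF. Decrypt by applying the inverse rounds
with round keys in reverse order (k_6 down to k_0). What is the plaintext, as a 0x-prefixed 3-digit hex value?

0x7EA

s_0 = ciphertext = 0xDDF
s_1 = InvRound(s_0, k_6) = 0xD48
s_2 = InvRound(s_1, k_5) = 0x18A
s_3 = InvRound(s_2, k_4) = 0x6D9
s_4 = InvRound(s_3, k_3) = 0xB94
s_5 = InvRound(s_4, k_2) = 0x1FB
s_6 = InvRound(s_5, k_1) = 0x49F
s_7 = InvRound(s_6, k_0) = 0x7EA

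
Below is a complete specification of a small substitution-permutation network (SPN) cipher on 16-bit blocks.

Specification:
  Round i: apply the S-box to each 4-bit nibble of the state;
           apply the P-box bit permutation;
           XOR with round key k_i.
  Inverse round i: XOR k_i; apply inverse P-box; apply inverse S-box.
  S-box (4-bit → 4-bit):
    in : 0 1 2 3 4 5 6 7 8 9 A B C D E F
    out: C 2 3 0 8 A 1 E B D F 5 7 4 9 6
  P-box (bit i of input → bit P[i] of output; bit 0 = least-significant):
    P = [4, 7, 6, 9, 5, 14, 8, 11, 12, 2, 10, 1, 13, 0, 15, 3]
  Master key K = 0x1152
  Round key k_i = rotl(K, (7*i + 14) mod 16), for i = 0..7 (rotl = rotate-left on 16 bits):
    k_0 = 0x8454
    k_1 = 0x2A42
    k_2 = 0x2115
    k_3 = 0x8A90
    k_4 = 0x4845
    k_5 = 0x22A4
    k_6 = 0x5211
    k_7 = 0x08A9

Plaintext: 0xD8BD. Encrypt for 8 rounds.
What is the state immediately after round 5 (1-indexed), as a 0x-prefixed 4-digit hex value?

0xA8ED

s_0 = plaintext = 0xD8BD
s_1 = Round(s_0, k_0) = 0x1532
s_2 = Round(s_1, k_1) = 0x2AD5
s_3 = Round(s_2, k_2) = 0x1692
s_4 = Round(s_3, k_3) = 0x9321
s_5 = Round(s_4, k_4) = 0xA8ED
s_6 = Round(s_5, k_5) = 0x9ACB
s_7 = Round(s_6, k_6) = 0xA76F
s_8 = Round(s_7, k_7) = 0xAC46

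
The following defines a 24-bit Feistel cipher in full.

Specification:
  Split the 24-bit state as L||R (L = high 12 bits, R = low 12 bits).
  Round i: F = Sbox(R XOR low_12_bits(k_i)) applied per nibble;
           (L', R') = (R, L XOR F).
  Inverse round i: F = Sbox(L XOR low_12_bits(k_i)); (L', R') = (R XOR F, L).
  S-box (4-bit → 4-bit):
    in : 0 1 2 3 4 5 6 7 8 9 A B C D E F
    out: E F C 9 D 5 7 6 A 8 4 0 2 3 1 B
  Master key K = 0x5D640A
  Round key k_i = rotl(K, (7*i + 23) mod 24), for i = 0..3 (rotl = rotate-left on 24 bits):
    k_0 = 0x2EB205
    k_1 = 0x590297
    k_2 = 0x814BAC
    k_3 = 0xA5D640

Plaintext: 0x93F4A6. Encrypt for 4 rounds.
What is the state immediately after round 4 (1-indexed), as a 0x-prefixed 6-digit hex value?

s_0 = plaintext = 0x93F4A6
s_1 = Round(s_0, k_0) = 0x4A6E76
s_2 = Round(s_1, k_1) = 0xE766B9
s_3 = Round(s_2, k_2) = 0x6B9D83
s_4 = Round(s_3, k_3) = 0xD83690

0xD83690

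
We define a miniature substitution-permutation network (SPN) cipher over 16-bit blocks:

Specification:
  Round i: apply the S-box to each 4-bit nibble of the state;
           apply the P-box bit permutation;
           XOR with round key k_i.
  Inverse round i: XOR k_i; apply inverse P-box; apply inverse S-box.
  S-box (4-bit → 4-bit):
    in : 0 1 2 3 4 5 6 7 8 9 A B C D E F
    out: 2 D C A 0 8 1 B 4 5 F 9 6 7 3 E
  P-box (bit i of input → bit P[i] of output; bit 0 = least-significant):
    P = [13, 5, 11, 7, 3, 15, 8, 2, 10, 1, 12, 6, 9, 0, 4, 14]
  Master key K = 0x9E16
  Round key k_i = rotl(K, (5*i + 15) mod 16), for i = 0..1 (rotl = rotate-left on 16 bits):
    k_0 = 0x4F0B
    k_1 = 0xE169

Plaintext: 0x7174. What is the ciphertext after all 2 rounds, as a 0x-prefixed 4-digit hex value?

0xD779

s_0 = plaintext = 0x7174
s_1 = Round(s_0, k_0) = 0x9946
s_2 = Round(s_1, k_1) = 0xD779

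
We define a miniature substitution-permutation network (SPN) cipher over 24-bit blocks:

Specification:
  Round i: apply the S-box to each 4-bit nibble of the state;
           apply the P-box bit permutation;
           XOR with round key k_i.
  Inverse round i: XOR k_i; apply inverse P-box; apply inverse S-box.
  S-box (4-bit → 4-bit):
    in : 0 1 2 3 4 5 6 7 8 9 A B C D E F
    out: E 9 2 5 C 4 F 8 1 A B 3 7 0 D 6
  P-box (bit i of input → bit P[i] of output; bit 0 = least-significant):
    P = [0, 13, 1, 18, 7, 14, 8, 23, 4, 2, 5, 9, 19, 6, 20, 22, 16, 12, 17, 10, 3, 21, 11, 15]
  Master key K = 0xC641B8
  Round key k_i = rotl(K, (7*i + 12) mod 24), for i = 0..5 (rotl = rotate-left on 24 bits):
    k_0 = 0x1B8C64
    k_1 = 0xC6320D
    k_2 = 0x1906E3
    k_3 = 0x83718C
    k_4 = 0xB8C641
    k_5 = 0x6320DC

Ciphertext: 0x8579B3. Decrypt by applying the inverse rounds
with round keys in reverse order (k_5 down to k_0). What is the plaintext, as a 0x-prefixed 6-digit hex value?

0xBFBE80

s_0 = ciphertext = 0x8579B3
s_1 = InvRound(s_0, k_5) = 0xCF9F0E
s_2 = InvRound(s_1, k_4) = 0xCC02FE
s_3 = InvRound(s_2, k_3) = 0xDCAEF0
s_4 = InvRound(s_3, k_2) = 0x487876
s_5 = InvRound(s_4, k_1) = 0x35BE9E
s_6 = InvRound(s_5, k_0) = 0xBFBE80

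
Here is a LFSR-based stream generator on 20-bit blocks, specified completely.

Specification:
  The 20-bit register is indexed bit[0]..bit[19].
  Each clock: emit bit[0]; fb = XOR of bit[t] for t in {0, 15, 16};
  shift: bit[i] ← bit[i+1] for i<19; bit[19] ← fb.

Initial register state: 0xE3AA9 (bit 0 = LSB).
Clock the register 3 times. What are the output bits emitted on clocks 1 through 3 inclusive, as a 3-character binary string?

reg_0 = 0xE3AA9
clock 1: out=1, reg = 0xF1D54
clock 2: out=0, reg = 0xF8EAA
clock 3: out=0, reg = 0x7C755

100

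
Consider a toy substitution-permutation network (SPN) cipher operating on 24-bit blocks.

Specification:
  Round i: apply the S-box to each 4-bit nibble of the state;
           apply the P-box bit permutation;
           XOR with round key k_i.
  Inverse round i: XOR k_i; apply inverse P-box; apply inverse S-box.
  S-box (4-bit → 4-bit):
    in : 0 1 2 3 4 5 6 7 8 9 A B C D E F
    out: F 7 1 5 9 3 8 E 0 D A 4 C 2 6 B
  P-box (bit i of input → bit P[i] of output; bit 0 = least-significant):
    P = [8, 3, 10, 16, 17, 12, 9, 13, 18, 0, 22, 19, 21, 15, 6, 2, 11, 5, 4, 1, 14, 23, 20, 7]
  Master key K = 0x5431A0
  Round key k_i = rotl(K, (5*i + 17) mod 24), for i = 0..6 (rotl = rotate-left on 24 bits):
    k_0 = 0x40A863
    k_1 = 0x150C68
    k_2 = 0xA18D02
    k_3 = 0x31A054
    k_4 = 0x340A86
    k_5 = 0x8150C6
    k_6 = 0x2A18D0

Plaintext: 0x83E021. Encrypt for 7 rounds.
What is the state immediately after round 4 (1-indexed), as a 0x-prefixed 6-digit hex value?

0x5CE9A9

s_0 = plaintext = 0x83E021
s_1 = Round(s_0, k_0) = 0x0E253A
s_2 = Round(s_1, k_1) = 0xA24ED1
s_3 = Round(s_2, k_2) = 0x41908F
s_4 = Round(s_3, k_3) = 0x5CE9A9
s_5 = Round(s_4, k_4) = 0xF9FFD4
s_6 = Round(s_5, k_5) = 0x2C8951
s_7 = Round(s_6, k_6) = 0x644DCA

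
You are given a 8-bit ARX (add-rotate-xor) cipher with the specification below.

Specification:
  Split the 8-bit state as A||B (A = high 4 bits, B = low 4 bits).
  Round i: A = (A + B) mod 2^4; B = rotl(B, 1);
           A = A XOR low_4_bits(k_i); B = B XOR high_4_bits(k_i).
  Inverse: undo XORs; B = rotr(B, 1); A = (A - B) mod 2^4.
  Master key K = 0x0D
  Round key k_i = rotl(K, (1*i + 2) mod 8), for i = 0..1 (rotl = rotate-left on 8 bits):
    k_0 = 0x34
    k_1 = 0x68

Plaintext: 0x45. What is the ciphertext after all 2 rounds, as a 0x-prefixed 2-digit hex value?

0xE5

s_0 = plaintext = 0x45
s_1 = Round(s_0, k_0) = 0xD9
s_2 = Round(s_1, k_1) = 0xE5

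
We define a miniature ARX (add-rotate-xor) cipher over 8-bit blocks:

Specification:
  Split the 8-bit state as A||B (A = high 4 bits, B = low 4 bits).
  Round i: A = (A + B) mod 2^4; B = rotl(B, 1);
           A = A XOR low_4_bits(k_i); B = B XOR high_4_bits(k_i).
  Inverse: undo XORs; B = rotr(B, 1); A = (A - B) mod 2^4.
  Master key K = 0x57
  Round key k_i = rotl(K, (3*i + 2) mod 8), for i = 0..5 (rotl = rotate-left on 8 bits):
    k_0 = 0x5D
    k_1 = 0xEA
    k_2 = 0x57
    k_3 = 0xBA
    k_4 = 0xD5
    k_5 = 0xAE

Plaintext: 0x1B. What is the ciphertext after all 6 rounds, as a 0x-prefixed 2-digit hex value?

s_0 = plaintext = 0x1B
s_1 = Round(s_0, k_0) = 0x12
s_2 = Round(s_1, k_1) = 0x9A
s_3 = Round(s_2, k_2) = 0x40
s_4 = Round(s_3, k_3) = 0xEB
s_5 = Round(s_4, k_4) = 0xCA
s_6 = Round(s_5, k_5) = 0x8F

0x8F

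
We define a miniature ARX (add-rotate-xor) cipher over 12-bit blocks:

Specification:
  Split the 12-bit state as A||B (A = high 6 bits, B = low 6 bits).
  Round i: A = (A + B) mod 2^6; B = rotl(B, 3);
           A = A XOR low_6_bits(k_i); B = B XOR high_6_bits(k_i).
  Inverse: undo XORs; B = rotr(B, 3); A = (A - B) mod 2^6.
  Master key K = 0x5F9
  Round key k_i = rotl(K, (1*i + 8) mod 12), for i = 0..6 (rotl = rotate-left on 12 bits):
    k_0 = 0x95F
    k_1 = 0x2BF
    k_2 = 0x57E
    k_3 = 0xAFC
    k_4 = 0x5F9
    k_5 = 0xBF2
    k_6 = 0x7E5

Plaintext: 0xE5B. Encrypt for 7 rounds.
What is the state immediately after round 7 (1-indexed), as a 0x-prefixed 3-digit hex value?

0x412

s_0 = plaintext = 0xE5B
s_1 = Round(s_0, k_0) = 0x2FE
s_2 = Round(s_1, k_1) = 0xDBD
s_3 = Round(s_2, k_2) = 0x37A
s_4 = Round(s_3, k_3) = 0xEFC
s_5 = Round(s_4, k_4) = 0x3B0
s_6 = Round(s_5, k_5) = 0x329
s_7 = Round(s_6, k_6) = 0x412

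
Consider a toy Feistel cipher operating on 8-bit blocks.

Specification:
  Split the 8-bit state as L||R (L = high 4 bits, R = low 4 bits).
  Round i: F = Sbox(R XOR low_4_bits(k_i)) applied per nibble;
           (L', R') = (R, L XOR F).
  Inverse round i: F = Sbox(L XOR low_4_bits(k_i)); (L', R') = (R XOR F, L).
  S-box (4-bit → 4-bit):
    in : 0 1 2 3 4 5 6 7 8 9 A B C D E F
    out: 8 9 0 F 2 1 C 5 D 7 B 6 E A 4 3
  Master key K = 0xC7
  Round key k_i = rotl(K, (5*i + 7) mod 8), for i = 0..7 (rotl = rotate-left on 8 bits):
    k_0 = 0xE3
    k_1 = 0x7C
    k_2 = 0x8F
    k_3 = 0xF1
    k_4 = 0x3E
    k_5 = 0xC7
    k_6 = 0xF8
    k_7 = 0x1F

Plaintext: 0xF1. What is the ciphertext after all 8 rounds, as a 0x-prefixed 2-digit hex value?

s_0 = plaintext = 0xF1
s_1 = Round(s_0, k_0) = 0x1F
s_2 = Round(s_1, k_1) = 0xFE
s_3 = Round(s_2, k_2) = 0xE6
s_4 = Round(s_3, k_3) = 0x6B
s_5 = Round(s_4, k_4) = 0xB7
s_6 = Round(s_5, k_5) = 0x73
s_7 = Round(s_6, k_6) = 0x31
s_8 = Round(s_7, k_7) = 0x17

0x17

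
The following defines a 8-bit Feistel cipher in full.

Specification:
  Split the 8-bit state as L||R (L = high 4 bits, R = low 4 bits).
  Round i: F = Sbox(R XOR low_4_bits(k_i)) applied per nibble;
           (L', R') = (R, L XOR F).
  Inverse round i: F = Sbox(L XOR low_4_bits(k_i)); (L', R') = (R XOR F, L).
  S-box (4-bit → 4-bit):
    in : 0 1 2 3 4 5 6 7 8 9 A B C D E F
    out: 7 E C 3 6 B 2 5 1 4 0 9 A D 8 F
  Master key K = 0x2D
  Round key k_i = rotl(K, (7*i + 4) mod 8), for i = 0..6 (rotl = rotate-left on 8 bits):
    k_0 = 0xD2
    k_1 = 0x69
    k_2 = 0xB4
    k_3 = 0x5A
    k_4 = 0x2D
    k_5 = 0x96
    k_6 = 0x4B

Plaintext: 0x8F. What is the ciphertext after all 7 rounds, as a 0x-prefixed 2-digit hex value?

0x46

s_0 = plaintext = 0x8F
s_1 = Round(s_0, k_0) = 0xF5
s_2 = Round(s_1, k_1) = 0x55
s_3 = Round(s_2, k_2) = 0x5B
s_4 = Round(s_3, k_3) = 0xBB
s_5 = Round(s_4, k_4) = 0xB9
s_6 = Round(s_5, k_5) = 0x94
s_7 = Round(s_6, k_6) = 0x46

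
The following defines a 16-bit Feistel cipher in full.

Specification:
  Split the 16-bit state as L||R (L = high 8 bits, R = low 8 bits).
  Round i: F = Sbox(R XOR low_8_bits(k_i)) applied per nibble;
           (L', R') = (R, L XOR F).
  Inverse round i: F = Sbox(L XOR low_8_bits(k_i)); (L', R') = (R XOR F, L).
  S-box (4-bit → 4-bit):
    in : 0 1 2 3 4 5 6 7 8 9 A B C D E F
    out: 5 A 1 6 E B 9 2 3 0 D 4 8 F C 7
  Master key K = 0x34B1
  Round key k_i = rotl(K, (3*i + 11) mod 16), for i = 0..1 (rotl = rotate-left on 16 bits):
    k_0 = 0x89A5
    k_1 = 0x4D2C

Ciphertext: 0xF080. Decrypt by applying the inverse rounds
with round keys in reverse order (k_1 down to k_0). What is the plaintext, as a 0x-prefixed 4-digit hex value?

0x0F78

s_0 = ciphertext = 0xF080
s_1 = InvRound(s_0, k_1) = 0x78F0
s_2 = InvRound(s_1, k_0) = 0x0F78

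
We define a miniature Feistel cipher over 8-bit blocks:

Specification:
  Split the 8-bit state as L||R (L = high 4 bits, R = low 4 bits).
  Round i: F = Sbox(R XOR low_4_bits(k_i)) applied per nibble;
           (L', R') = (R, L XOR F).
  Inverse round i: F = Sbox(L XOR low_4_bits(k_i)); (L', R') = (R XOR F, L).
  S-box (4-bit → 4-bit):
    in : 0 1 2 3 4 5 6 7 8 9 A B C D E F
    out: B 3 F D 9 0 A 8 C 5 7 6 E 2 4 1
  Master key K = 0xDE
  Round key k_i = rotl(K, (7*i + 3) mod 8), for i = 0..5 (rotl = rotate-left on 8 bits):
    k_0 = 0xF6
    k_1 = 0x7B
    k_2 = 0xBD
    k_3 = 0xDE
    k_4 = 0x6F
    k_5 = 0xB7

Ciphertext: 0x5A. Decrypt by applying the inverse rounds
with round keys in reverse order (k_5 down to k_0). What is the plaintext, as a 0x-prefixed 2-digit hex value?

s_0 = ciphertext = 0x5A
s_1 = InvRound(s_0, k_5) = 0x55
s_2 = InvRound(s_1, k_4) = 0x25
s_3 = InvRound(s_2, k_3) = 0xB2
s_4 = InvRound(s_3, k_2) = 0x8B
s_5 = InvRound(s_4, k_1) = 0x68
s_6 = InvRound(s_5, k_0) = 0x36

0x36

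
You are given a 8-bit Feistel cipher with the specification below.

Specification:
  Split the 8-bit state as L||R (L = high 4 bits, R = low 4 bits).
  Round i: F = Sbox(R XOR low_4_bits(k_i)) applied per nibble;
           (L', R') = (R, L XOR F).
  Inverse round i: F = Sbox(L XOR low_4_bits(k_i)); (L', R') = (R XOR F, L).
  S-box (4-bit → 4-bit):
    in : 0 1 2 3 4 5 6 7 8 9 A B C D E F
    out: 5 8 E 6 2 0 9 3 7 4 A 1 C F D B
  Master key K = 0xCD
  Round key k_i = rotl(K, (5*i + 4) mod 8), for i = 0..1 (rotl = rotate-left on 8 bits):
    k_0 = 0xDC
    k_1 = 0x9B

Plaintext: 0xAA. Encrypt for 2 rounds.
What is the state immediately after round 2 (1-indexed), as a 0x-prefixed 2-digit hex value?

0x3D

s_0 = plaintext = 0xAA
s_1 = Round(s_0, k_0) = 0xA3
s_2 = Round(s_1, k_1) = 0x3D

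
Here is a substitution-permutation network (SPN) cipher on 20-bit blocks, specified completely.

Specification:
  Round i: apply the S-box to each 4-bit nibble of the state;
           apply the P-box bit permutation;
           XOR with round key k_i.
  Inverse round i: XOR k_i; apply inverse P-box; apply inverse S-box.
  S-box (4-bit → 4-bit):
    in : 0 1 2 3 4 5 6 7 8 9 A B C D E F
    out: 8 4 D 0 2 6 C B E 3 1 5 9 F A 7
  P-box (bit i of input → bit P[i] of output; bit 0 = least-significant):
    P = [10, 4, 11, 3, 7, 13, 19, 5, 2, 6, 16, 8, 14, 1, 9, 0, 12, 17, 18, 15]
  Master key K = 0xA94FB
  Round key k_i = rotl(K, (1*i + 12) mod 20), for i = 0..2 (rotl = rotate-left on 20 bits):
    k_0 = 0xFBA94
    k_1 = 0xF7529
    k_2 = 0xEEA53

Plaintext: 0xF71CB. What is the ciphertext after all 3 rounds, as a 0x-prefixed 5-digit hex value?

s_0 = plaintext = 0xF71CB
s_1 = Round(s_0, k_0) = 0x8E637
s_2 = Round(s_1, k_1) = 0x8F032
s_3 = Round(s_2, k_2) = 0x82559

0x82559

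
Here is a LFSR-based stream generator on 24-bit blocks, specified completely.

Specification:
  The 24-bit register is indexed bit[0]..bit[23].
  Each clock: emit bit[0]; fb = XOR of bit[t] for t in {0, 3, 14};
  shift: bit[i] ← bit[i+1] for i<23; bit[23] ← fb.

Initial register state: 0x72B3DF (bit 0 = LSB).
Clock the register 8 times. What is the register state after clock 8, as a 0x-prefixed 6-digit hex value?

0x6E72B3

reg_0 = 0x72B3DF
clock 1: out=1, reg = 0x3959EF
clock 2: out=1, reg = 0x9CACF7
clock 3: out=1, reg = 0xCE567B
clock 4: out=1, reg = 0xE72B3D
clock 5: out=1, reg = 0x73959E
clock 6: out=0, reg = 0xB9CACF
clock 7: out=1, reg = 0xDCE567
clock 8: out=1, reg = 0x6E72B3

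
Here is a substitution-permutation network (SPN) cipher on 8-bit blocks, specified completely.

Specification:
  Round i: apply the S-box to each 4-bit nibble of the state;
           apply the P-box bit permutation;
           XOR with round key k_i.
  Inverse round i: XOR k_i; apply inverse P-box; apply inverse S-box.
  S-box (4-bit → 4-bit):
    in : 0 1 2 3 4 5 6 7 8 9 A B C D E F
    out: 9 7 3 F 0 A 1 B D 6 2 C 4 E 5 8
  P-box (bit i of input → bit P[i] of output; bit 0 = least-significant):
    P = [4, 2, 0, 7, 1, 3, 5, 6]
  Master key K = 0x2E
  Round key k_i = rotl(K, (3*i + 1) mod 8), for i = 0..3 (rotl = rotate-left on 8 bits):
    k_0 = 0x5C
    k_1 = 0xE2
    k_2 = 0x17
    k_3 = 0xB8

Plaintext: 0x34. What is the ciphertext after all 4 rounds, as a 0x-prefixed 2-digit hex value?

0xA1

s_0 = plaintext = 0x34
s_1 = Round(s_0, k_0) = 0x36
s_2 = Round(s_1, k_1) = 0x98
s_3 = Round(s_2, k_2) = 0xAE
s_4 = Round(s_3, k_3) = 0xA1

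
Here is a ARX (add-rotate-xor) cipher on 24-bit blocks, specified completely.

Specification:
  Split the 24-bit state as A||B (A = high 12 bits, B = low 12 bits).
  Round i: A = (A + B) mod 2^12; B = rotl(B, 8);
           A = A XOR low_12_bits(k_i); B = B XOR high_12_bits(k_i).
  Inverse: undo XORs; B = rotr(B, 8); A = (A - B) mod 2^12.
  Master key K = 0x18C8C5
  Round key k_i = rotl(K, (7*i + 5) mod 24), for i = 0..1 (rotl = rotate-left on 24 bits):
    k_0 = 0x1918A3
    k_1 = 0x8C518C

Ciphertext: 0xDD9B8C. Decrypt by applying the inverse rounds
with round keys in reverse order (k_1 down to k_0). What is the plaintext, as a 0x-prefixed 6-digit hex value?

0xF3C025

s_0 = ciphertext = 0xDD9B8C
s_1 = InvRound(s_0, k_1) = 0x7C2493
s_2 = InvRound(s_1, k_0) = 0xF3C025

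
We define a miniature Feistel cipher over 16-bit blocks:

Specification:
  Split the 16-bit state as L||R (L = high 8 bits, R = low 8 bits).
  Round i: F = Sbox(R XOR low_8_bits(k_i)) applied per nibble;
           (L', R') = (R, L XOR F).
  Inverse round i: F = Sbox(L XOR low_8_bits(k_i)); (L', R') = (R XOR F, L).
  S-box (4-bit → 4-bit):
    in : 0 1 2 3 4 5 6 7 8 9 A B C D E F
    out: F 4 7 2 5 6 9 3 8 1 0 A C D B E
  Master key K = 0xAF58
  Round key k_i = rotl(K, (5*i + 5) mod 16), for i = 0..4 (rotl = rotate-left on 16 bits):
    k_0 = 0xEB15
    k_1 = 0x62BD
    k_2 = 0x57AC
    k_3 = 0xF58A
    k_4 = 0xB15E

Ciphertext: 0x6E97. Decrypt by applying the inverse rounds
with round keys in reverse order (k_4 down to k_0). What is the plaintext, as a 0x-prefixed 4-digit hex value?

s_0 = ciphertext = 0x6E97
s_1 = InvRound(s_0, k_4) = 0xB86E
s_2 = InvRound(s_1, k_3) = 0x49B8
s_3 = InvRound(s_2, k_2) = 0x0E49
s_4 = InvRound(s_3, k_1) = 0xEB0E
s_5 = InvRound(s_4, k_0) = 0xE5EB

0xE5EB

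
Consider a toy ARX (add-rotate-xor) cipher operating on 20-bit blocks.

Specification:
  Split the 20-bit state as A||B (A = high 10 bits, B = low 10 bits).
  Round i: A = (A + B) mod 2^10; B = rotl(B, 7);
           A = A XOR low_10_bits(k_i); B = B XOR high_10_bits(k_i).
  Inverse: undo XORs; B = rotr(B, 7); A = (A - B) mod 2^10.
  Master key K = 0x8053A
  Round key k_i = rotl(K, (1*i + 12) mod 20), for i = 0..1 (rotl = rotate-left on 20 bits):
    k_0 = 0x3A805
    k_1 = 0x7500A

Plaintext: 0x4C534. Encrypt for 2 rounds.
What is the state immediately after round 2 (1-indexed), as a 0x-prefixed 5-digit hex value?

s_0 = plaintext = 0x4C534
s_1 = Round(s_0, k_0) = 0x982CC
s_2 = Round(s_1, k_1) = 0x49B8D

0x49B8D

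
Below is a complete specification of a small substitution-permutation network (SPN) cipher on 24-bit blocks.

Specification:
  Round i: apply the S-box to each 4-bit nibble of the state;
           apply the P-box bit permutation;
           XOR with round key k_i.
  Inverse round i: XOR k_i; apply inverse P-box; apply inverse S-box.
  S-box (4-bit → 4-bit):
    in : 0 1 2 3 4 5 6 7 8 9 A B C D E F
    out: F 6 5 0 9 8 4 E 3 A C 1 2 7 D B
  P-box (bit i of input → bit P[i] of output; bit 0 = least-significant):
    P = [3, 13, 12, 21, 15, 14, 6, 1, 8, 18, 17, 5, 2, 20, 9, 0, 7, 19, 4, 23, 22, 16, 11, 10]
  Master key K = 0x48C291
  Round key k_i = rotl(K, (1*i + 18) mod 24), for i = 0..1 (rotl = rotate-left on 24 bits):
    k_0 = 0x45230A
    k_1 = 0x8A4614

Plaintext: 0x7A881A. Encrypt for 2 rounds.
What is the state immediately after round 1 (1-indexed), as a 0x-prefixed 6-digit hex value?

0xF07E5E

s_0 = plaintext = 0x7A881A
s_1 = Round(s_0, k_0) = 0xF07E5E
s_2 = Round(s_1, k_1) = 0x7151AF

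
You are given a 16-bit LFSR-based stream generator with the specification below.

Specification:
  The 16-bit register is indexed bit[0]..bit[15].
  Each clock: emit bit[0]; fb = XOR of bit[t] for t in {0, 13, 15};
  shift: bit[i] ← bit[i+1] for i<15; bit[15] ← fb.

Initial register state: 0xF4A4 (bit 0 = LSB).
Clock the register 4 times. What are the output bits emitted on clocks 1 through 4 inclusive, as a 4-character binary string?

0010

reg_0 = 0xF4A4
clock 1: out=0, reg = 0x7A52
clock 2: out=0, reg = 0xBD29
clock 3: out=1, reg = 0xDE94
clock 4: out=0, reg = 0xEF4A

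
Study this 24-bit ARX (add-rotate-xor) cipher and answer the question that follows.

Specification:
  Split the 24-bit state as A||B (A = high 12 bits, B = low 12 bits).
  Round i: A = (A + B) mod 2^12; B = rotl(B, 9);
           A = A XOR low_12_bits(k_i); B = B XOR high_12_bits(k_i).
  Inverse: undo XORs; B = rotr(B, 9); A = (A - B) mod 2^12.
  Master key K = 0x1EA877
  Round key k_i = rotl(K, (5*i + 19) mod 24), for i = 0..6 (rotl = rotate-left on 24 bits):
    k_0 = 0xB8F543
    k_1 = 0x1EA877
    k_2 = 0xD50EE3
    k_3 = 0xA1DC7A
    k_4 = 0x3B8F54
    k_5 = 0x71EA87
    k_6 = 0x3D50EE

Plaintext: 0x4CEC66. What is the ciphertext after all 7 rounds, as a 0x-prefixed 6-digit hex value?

0xDE3860

s_0 = plaintext = 0x4CEC66
s_1 = Round(s_0, k_0) = 0x477603
s_2 = Round(s_1, k_1) = 0x20D72A
s_3 = Round(s_2, k_2) = 0x7D49B5
s_4 = Round(s_3, k_3) = 0xDF312B
s_5 = Round(s_4, k_4) = 0x04A59D
s_6 = Round(s_5, k_5) = 0xF60DAD
s_7 = Round(s_6, k_6) = 0xDE3860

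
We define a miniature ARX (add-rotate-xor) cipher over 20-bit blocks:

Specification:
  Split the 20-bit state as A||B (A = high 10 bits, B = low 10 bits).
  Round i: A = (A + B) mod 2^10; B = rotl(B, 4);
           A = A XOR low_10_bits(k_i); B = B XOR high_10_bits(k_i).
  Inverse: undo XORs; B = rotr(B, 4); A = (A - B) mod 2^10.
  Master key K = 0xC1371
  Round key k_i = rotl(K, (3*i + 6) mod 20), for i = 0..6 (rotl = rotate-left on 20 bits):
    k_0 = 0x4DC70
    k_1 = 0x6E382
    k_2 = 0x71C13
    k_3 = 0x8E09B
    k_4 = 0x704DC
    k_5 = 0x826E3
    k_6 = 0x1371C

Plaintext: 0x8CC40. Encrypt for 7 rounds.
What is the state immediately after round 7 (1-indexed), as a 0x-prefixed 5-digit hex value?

0x5DA47

s_0 = plaintext = 0x8CC40
s_1 = Round(s_0, k_0) = 0x80D36
s_2 = Round(s_1, k_1) = 0x2EEDC
s_3 = Round(s_2, k_2) = 0xE100C
s_4 = Round(s_3, k_3) = 0xC2EF8
s_5 = Round(s_4, k_4) = 0xB7E4A
s_6 = Round(s_5, k_5) = 0xF2AA0
s_7 = Round(s_6, k_6) = 0x5DA47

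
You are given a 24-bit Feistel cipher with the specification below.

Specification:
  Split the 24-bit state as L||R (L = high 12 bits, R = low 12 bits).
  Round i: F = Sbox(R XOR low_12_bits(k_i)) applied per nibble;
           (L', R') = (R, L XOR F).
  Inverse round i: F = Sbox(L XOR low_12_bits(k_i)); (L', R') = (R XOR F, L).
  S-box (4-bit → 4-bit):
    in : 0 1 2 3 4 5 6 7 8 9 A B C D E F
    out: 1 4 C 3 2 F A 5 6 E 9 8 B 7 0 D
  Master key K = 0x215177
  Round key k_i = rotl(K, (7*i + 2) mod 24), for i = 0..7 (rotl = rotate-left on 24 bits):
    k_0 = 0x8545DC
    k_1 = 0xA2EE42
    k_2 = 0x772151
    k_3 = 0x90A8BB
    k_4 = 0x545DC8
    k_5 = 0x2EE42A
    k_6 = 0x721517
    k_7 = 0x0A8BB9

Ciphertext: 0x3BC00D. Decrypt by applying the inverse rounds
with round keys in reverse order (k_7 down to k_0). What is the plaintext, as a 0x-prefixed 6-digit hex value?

s_0 = ciphertext = 0x3BC00D
s_1 = InvRound(s_0, k_7) = 0x6123BC
s_2 = InvRound(s_1, k_6) = 0x0A3612
s_3 = InvRound(s_2, k_5) = 0x47C0A3
s_4 = InvRound(s_3, k_4) = 0xE2147C
s_5 = InvRound(s_4, k_3) = 0xE95E21
s_6 = InvRound(s_5, k_2) = 0x393E95
s_7 = InvRound(s_6, k_1) = 0x9E1393
s_8 = InvRound(s_7, k_0) = 0x8A49E1

0x8A49E1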